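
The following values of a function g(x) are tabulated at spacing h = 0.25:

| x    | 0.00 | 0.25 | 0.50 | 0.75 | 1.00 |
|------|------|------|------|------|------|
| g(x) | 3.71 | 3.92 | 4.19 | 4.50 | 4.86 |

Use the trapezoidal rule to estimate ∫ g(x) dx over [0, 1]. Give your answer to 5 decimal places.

4.22375

h = 0.25, n = 4.
(h/2)·[y₀ + 2y₁ + 2y₂ + 2y₃ + y₄] = 0.125·(33.79) = 4.22375.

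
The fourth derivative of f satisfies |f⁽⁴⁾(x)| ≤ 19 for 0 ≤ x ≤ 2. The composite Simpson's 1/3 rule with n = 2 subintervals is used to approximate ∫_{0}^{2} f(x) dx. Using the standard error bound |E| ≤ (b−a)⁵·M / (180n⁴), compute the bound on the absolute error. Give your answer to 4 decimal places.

0.2111

|E| ≤ (2)⁵·19 / (180·2⁴) = 608/2880 = 0.2111.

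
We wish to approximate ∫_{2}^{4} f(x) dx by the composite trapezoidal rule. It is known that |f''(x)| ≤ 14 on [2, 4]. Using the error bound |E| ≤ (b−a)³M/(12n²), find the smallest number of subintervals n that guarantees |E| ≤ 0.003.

Need 112/(12n²) ≤ 0.003.
n² ≥ 112/(12·0.003) = 3111.11 ⇒ n ≥ 55.7773, so the smallest n is 56.

56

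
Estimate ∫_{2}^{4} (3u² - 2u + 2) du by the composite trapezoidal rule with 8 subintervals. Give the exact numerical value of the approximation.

48.0625

h = (4 − 2)/8 = 0.25.
Nodes u₀,…,u₈ = 2, 2.25, 2.5, 2.75, 3, 3.25, 3.5, 3.75, 4.
f(u) = 3u² - 2u + 2: f₀=10, f₁=12.6875, f₂=15.75, f₃=19.1875, f₄=23, f₅=27.1875, f₆=31.75, f₇=36.6875, f₈=42.
(h/2)·[f₀ + 2f₁ + 2f₂ + 2f₃ + 2f₄ + 2f₅ + 2f₆ + 2f₇ + f₈] = 0.125·(384.5) = 48.0625.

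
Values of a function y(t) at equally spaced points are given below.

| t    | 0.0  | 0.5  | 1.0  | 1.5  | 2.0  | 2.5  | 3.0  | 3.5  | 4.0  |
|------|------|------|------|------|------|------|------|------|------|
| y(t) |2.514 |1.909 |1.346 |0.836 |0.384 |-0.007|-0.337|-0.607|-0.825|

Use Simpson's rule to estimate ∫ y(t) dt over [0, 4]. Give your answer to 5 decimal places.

2.16650

h = 0.5, n = 8.
(h/3)·[y₀ + 4y₁ + 2y₂ + 4y₃ + 2y₄ + 4y₅ + 2y₆ + 4y₇ + y₈] = 0.166667·(12.999) = 2.16650.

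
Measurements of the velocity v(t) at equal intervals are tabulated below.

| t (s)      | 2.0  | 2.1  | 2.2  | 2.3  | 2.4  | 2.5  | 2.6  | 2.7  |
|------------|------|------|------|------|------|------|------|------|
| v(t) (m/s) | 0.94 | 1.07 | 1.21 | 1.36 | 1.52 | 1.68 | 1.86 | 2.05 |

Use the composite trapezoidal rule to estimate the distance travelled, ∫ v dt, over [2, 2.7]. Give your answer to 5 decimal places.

h = 0.1, n = 7.
(h/2)·[y₀ + 2y₁ + 2y₂ + 2y₃ + 2y₄ + 2y₅ + 2y₆ + y₇] = 0.05·(20.39) = 1.01950.

1.01950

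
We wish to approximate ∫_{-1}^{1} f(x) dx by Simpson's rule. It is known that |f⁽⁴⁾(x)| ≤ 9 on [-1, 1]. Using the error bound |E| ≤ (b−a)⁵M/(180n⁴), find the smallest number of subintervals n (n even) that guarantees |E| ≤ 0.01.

Need 288/(180n⁴) ≤ 0.01.
n⁴ ≥ 288/(180·0.01) = 160 ⇒ n ≥ 3.5566, so the smallest even n is 4. (n must be even for Simpson's rule.)

4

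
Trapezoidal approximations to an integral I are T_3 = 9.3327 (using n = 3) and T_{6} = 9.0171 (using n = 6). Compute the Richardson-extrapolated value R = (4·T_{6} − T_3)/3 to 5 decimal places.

8.91190

R = (4·T_{6} − T_3) / 3 = (4·9.0171 − 9.3327)/3 = (26.7357)/3 = 8.91190.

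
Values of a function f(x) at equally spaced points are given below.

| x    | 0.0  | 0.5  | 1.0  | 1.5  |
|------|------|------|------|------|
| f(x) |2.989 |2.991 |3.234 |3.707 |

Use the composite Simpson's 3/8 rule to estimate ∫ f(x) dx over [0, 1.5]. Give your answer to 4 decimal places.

4.7571

h = 0.5, n = 3.
(3h/8)·[y₀ + 3y₁ + 3y₂ + y₃] = 0.1875·(25.371) = 4.7571.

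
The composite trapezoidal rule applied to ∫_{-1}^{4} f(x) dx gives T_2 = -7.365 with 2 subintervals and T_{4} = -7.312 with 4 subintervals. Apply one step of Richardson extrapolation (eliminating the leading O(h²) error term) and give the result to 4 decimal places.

R = (4·T_{4} − T_2) / 3 = (4·(-7.312) − (-7.365))/3 = (-21.883)/3 = -7.2943.

-7.2943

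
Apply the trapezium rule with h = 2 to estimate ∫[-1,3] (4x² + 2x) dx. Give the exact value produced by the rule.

56

h = (3 − (-1))/2 = 2.
Nodes x₀,…,x₂ = -1, 1, 3.
f(x) = 4x² + 2x: f₀=2, f₁=6, f₂=42.
(h/2)·[f₀ + 2f₁ + f₂] = 1·(56) = 56.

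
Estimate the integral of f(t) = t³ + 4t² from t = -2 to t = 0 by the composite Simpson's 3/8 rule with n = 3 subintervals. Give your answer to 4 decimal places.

6.6667

h = (0 − (-2))/3 = 0.666667.
Nodes t₀,…,t₃ = -2, -1.333333, -0.666667, 0.
f(t) = t³ + 4t²: f₀=8, f₁=4.740741, f₂=1.481481, f₃=0.
(3h/8)·[f₀ + 3f₁ + 3f₂ + f₃] = 0.25·(26.666667) = 6.6667.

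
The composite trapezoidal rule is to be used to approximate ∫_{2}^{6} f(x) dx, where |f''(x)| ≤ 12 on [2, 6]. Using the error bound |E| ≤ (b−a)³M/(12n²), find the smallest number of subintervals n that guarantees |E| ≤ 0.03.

Need 768/(12n²) ≤ 0.03.
n² ≥ 768/(12·0.03) = 2133.33 ⇒ n ≥ 46.1880, so the smallest n is 47.

47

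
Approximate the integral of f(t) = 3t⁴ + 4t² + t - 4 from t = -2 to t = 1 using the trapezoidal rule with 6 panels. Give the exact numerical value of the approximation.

21.03125

h = (1 − (-2))/6 = 0.5.
Nodes t₀,…,t₆ = -2, -1.5, -1, -0.5, 0, 0.5, 1.
f(t) = 3t⁴ + 4t² + t - 4: f₀=58, f₁=18.6875, f₂=2, f₃=-3.3125, f₄=-4, f₅=-2.3125, f₆=4.
(h/2)·[f₀ + 2f₁ + 2f₂ + 2f₃ + 2f₄ + 2f₅ + f₆] = 0.25·(84.125) = 21.03125.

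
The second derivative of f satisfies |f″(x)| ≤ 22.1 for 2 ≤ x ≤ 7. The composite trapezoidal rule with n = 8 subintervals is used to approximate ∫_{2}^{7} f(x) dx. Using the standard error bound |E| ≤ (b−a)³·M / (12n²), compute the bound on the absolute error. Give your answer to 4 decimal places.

|E| ≤ (5)³·22.1 / (12·8²) = 2762.5/768 = 3.5970.

3.5970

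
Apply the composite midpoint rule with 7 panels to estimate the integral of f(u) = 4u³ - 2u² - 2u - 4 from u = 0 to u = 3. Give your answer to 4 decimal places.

41.2653

h = (3 − 0)/7 = 0.428571.
Midpoints m₁,…,m₇ = 0.214286, 0.642857, 1.071429, 1.5, 1.928571, 2.357143, 2.785714.
f(m₁)=-4.481050, f(m₂)=-5.049563, f(m₃)=-3.518950, f(m₄)=2, f(m₅)=13.396501, f(m₆)=32.559767, f(m₇)=61.379009.
h·[f(m₁) + f(m₂) + f(m₃) + f(m₄) + f(m₅) + f(m₆) + f(m₇)] = 0.428571·(96.285714) = 41.2653.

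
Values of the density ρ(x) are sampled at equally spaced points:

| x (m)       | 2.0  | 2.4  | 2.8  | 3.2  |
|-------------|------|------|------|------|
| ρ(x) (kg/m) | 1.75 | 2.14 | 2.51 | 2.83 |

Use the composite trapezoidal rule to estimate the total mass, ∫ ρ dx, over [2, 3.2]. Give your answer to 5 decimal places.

h = 0.4, n = 3.
(h/2)·[y₀ + 2y₁ + 2y₂ + y₃] = 0.2·(13.88) = 2.77600.

2.77600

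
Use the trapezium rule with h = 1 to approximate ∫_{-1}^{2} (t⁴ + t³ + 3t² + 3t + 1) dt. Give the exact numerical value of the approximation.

h = (2 − (-1))/3 = 1.
Nodes t₀,…,t₃ = -1, 0, 1, 2.
f(t) = t⁴ + t³ + 3t² + 3t + 1: f₀=1, f₁=1, f₂=9, f₃=43.
(h/2)·[f₀ + 2f₁ + 2f₂ + f₃] = 0.5·(64) = 32.

32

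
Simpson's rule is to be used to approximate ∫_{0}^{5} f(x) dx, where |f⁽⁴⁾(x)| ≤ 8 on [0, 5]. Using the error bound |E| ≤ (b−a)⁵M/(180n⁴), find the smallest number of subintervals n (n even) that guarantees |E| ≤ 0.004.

14

Need 25000/(180n⁴) ≤ 0.004.
n⁴ ≥ 25000/(180·0.004) = 34722.2 ⇒ n ≥ 13.6506, so the smallest even n is 14. (n must be even for Simpson's rule.)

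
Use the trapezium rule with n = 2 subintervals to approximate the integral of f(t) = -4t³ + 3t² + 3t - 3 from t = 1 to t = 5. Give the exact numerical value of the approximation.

h = (5 − 1)/2 = 2.
Nodes t₀,…,t₂ = 1, 3, 5.
f(t) = -4t³ + 3t² + 3t - 3: f₀=-1, f₁=-75, f₂=-413.
(h/2)·[f₀ + 2f₁ + f₂] = 1·(-564) = -564.

-564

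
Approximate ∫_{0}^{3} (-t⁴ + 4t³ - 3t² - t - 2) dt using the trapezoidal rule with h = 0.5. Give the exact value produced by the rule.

-5.46875

h = (3 − 0)/6 = 0.5.
Nodes t₀,…,t₆ = 0, 0.5, 1, 1.5, 2, 2.5, 3.
f(t) = -t⁴ + 4t³ - 3t² - t - 2: f₀=-2, f₁=-2.8125, f₂=-3, f₃=-1.8125, f₄=0, f₅=0.1875, f₆=-5.
(h/2)·[f₀ + 2f₁ + 2f₂ + 2f₃ + 2f₄ + 2f₅ + f₆] = 0.25·(-21.875) = -5.46875.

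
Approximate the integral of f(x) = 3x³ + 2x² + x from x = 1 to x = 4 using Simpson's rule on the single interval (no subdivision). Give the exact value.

240.75

S = (b−a)/6 · [f(1) + 4f(2.5) + f(4)] = 0.5·[6 + 4·61.875 + 228] = 240.75.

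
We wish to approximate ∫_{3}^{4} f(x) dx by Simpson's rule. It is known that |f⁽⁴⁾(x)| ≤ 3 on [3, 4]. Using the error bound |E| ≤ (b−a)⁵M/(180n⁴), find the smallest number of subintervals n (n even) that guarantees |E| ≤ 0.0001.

4

Need 3/(180n⁴) ≤ 0.0001.
n⁴ ≥ 3/(180·0.0001) = 166.667 ⇒ n ≥ 3.5930, so the smallest even n is 4. (n must be even for Simpson's rule.)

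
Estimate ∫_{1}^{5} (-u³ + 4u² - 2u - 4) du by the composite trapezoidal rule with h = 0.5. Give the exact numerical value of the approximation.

h = (5 − 1)/8 = 0.5.
Nodes u₀,…,u₈ = 1, 1.5, 2, 2.5, 3, 3.5, 4, 4.5, 5.
f(u) = -u³ + 4u² - 2u - 4: f₀=-3, f₁=-1.375, f₂=0, f₃=0.375, f₄=-1, f₅=-4.875, f₆=-12, f₇=-23.125, f₈=-39.
(h/2)·[f₀ + 2f₁ + 2f₂ + 2f₃ + 2f₄ + 2f₅ + 2f₆ + 2f₇ + f₈] = 0.25·(-126) = -31.5.

-31.5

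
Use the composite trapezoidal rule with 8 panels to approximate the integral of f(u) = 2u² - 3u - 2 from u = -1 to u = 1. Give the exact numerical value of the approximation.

-2.625

h = (1 − (-1))/8 = 0.25.
Nodes u₀,…,u₈ = -1, -0.75, -0.5, -0.25, 0, 0.25, 0.5, 0.75, 1.
f(u) = 2u² - 3u - 2: f₀=3, f₁=1.375, f₂=0, f₃=-1.125, f₄=-2, f₅=-2.625, f₆=-3, f₇=-3.125, f₈=-3.
(h/2)·[f₀ + 2f₁ + 2f₂ + 2f₃ + 2f₄ + 2f₅ + 2f₆ + 2f₇ + f₈] = 0.125·(-21) = -2.625.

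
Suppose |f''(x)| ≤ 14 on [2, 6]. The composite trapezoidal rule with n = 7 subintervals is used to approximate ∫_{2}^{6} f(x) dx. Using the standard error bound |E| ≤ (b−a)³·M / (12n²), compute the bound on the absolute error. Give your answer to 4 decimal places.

|E| ≤ (4)³·14 / (12·7²) = 896/588 = 1.5238.

1.5238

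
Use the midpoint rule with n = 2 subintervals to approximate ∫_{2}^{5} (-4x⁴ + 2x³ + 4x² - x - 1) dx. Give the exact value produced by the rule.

h = (5 − 2)/2 = 1.5.
Midpoints m₁,…,m₂ = 2.75, 4.25.
f(m₁)=-160.671875, f(m₂)=-1084.484375.
h·[f(m₁) + f(m₂)] = 1.5·(-1245.15625) = -1867.734375.

-1867.734375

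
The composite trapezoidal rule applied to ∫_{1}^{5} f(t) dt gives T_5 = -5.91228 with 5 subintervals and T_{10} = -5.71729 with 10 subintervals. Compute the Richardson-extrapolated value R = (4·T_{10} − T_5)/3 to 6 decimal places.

R = (4·T_{10} − T_5) / 3 = (4·(-5.71729) − (-5.91228))/3 = (-16.95688)/3 = -5.652293.

-5.652293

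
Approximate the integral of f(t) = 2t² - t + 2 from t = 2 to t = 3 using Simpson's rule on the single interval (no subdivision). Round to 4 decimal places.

S = (b−a)/6 · [f(2) + 4f(2.5) + f(3)] = 0.166667·[8 + 4·12 + 17] = 12.1667.

12.1667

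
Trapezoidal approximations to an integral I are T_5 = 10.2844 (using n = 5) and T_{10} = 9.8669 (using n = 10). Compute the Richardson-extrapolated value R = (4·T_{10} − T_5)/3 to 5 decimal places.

9.72773

R = (4·T_{10} − T_5) / 3 = (4·9.8669 − 10.2844)/3 = (29.1832)/3 = 9.72773.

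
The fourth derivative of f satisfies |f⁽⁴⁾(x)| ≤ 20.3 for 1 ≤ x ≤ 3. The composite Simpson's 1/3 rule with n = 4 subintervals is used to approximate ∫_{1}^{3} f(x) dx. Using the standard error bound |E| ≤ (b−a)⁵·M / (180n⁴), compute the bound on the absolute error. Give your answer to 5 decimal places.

0.01410

|E| ≤ (2)⁵·20.3 / (180·4⁴) = 649.6/46080 = 0.01410.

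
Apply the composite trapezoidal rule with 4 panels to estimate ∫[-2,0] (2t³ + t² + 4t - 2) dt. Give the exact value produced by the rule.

h = (0 − (-2))/4 = 0.5.
Nodes t₀,…,t₄ = -2, -1.5, -1, -0.5, 0.
f(t) = 2t³ + t² + 4t - 2: f₀=-22, f₁=-12.5, f₂=-7, f₃=-4, f₄=-2.
(h/2)·[f₀ + 2f₁ + 2f₂ + 2f₃ + f₄] = 0.25·(-71) = -17.75.

-17.75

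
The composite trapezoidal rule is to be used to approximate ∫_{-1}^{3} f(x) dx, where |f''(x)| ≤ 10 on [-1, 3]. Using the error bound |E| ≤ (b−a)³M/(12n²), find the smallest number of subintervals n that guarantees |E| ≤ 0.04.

Need 640/(12n²) ≤ 0.04.
n² ≥ 640/(12·0.04) = 1333.33 ⇒ n ≥ 36.5148, so the smallest n is 37.

37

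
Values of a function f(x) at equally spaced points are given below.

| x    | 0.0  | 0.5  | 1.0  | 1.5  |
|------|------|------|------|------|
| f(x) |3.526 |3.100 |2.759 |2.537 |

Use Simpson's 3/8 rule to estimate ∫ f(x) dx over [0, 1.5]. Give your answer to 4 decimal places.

h = 0.5, n = 3.
(3h/8)·[y₀ + 3y₁ + 3y₂ + y₃] = 0.1875·(23.640) = 4.4325.

4.4325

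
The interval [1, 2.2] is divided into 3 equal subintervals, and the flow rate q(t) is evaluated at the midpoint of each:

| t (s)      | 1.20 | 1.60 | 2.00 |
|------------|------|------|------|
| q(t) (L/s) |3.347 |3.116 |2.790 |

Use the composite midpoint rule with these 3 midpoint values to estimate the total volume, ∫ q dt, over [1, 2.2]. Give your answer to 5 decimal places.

3.70120

h = 0.4, n = 3.
h·[y(m₁) + y(m₂) + y(m₃)] = 0.4·(9.253) = 3.70120.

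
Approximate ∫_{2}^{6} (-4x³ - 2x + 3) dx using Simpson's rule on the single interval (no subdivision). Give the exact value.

-1300

S = (b−a)/6 · [f(2) + 4f(4) + f(6)] = 0.666667·[(-33) + 4·(-261) + (-873)] = -1300.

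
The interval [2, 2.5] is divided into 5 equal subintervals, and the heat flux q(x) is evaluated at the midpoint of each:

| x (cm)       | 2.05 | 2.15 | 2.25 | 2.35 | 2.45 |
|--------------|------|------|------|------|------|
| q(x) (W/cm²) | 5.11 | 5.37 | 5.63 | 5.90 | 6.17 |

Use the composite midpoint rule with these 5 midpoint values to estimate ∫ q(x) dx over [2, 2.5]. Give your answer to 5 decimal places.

h = 0.1, n = 5.
h·[y(m₁) + y(m₂) + y(m₃) + y(m₄) + y(m₅)] = 0.1·(28.18) = 2.81800.

2.81800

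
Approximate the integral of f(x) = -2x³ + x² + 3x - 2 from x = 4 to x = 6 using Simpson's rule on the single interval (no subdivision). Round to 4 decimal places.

-443.3333

S = (b−a)/6 · [f(4) + 4f(5) + f(6)] = 0.333333·[(-102) + 4·(-212) + (-380)] = -443.3333.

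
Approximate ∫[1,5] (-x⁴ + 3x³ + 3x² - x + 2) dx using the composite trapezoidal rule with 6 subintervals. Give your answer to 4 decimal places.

h = (5 − 1)/6 = 0.666667.
Nodes x₀,…,x₆ = 1, 1.666667, 2.333333, 3, 3.666667, 4.333333, 5.
f(x) = -x⁴ + 3x³ + 3x² - x + 2: f₀=6, f₁=14.839506, f₂=24.469136, f₃=26, f₄=5.802469, f₅=-54.493827, f₆=-178.
(h/2)·[f₀ + 2f₁ + 2f₂ + 2f₃ + 2f₄ + 2f₅ + f₆] = 0.333333·(-138.765432) = -46.2551.

-46.2551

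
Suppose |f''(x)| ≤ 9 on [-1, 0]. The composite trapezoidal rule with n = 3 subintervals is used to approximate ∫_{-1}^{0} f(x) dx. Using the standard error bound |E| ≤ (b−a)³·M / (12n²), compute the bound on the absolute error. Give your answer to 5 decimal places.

|E| ≤ (1)³·9 / (12·3²) = 9/108 = 0.08333.

0.08333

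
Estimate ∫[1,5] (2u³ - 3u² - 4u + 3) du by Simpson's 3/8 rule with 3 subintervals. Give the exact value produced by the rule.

h = (5 − 1)/3 = 1.333333.
Nodes u₀,…,u₃ = 1, 2.333333, 3.666667, 5.
f(u) = 2u³ - 3u² - 4u + 3: f₀=-2, f₁=2.740741, f₂=46.592593, f₃=158.
(3h/8)·[f₀ + 3f₁ + 3f₂ + f₃] = 0.5·(304) = 152.

152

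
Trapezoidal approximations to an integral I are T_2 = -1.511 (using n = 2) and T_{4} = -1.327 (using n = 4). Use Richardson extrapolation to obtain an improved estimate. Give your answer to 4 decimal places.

-1.2657

R = (4·T_{4} − T_2) / 3 = (4·(-1.327) − (-1.511))/3 = (-3.797)/3 = -1.2657.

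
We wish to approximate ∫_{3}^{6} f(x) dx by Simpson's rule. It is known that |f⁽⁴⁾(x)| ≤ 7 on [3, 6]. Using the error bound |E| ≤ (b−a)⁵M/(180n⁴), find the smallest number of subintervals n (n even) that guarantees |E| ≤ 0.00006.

Need 1701/(180n⁴) ≤ 0.00006.
n⁴ ≥ 1701/(180·0.00006) = 157500 ⇒ n ≥ 19.9214, so the smallest even n is 20. (n must be even for Simpson's rule.)

20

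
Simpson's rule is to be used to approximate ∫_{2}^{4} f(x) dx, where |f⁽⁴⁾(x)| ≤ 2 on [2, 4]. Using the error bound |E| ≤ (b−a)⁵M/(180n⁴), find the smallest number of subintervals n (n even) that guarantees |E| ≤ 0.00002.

12

Need 64/(180n⁴) ≤ 0.00002.
n⁴ ≥ 64/(180·0.00002) = 17777.8 ⇒ n ≥ 11.5470, so the smallest even n is 12. (n must be even for Simpson's rule.)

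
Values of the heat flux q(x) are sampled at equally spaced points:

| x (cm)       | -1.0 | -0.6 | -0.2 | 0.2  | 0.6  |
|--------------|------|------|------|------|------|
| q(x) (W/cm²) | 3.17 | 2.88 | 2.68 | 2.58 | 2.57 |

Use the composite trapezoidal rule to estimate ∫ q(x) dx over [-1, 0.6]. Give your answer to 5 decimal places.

4.40400

h = 0.4, n = 4.
(h/2)·[y₀ + 2y₁ + 2y₂ + 2y₃ + y₄] = 0.2·(22.02) = 4.40400.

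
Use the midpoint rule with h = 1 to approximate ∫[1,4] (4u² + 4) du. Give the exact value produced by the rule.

h = (4 − 1)/3 = 1.
Midpoints m₁,…,m₃ = 1.5, 2.5, 3.5.
f(m₁)=13, f(m₂)=29, f(m₃)=53.
h·[f(m₁) + f(m₂) + f(m₃)] = 1·(95) = 95.

95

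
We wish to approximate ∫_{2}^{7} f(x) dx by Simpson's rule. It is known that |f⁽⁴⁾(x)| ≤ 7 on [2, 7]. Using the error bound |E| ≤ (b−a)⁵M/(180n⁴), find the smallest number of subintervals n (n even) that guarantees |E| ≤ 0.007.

Need 21875/(180n⁴) ≤ 0.007.
n⁴ ≥ 21875/(180·0.007) = 17361.1 ⇒ n ≥ 11.4787, so the smallest even n is 12. (n must be even for Simpson's rule.)

12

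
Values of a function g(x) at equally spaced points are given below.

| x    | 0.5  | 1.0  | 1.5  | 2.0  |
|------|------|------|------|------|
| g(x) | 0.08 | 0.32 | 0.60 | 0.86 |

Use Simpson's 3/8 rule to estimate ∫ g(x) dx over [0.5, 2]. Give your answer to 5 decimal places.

h = 0.5, n = 3.
(3h/8)·[y₀ + 3y₁ + 3y₂ + y₃] = 0.1875·(3.70) = 0.69375.

0.69375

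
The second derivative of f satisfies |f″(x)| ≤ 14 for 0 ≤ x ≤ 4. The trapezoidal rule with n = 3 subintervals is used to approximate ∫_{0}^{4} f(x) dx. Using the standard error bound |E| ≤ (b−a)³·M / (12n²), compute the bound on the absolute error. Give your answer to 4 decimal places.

8.2963

|E| ≤ (4)³·14 / (12·3²) = 896/108 = 8.2963.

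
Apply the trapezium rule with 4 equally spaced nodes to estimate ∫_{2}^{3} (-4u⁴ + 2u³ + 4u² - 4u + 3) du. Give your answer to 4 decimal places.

h = (3 − 2)/3 = 0.333333.
Nodes u₀,…,u₃ = 2, 2.333333, 2.666667, 3.
f(u) = -4u⁴ + 2u³ + 4u² - 4u + 3: f₀=-37, f₁=-77.716049, f₂=-143.567901, f₃=-243.
(h/2)·[f₀ + 2f₁ + 2f₂ + f₃] = 0.166667·(-722.567901) = -120.4280.

-120.4280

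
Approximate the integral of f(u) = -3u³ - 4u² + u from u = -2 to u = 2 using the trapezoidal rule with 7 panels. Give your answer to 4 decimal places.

-22.2041

h = (2 − (-2))/7 = 0.571429.
Nodes u₀,…,u₇ = -2, -1.428571, -0.857143, -0.285714, 0.285714, 0.857143, 1.428571, 2.
f(u) = -3u³ - 4u² + u: f₀=6, f₁=-0.845481, f₂=-1.906706, f₃=-0.542274, f₄=-0.110787, f₅=-3.970845, f₆=-15.481050, f₇=-38.
(h/2)·[f₀ + 2f₁ + 2f₂ + 2f₃ + 2f₄ + 2f₅ + 2f₆ + f₇] = 0.285714·(-77.714286) = -22.2041.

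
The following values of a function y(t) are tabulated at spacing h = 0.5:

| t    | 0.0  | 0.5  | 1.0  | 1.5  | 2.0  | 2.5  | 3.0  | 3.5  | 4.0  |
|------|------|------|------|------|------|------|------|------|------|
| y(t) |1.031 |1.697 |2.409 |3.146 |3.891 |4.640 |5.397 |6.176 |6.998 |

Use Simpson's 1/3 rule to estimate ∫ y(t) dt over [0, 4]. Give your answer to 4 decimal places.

h = 0.5, n = 8.
(h/3)·[y₀ + 4y₁ + 2y₂ + 4y₃ + 2y₄ + 4y₅ + 2y₆ + 4y₇ + y₈] = 0.166667·(94.059) = 15.6765.

15.6765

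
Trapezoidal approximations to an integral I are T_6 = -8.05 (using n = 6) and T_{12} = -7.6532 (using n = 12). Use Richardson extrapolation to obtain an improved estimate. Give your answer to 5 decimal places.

-7.52093

R = (4·T_{12} − T_6) / 3 = (4·(-7.6532) − (-8.05))/3 = (-22.5628)/3 = -7.52093.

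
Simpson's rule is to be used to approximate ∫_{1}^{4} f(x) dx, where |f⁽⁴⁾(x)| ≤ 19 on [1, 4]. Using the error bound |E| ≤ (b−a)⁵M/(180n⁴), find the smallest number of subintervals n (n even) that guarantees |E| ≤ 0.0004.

Need 4617/(180n⁴) ≤ 0.0004.
n⁴ ≥ 4617/(180·0.0004) = 64125 ⇒ n ≥ 15.9132, so the smallest even n is 16. (n must be even for Simpson's rule.)

16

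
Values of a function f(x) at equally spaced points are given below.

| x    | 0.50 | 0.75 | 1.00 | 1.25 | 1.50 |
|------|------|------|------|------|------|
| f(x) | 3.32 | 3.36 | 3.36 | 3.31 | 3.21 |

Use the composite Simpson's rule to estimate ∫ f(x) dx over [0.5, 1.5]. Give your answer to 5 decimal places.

3.32750

h = 0.25, n = 4.
(h/3)·[y₀ + 4y₁ + 2y₂ + 4y₃ + y₄] = 0.083333·(39.93) = 3.32750.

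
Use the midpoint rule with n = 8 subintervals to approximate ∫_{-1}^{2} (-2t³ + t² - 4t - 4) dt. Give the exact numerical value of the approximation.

-22.4296875

h = (2 − (-1))/8 = 0.375.
Midpoints m₁,…,m₈ = -0.8125, -0.4375, -0.0625, 0.3125, 0.6875, 1.0625, 1.4375, 1.8125.
f(m₁)=0.98291015625, f(m₂)=-1.89111328125, f(m₃)=-3.74560546875, f(m₄)=-5.21337890625, f(m₅)=-6.92724609375, f(m₆)=-9.52001953125, f(m₇)=-13.62451171875, f(m₈)=-19.87353515625.
h·[f(m₁) + f(m₂) + f(m₃) + f(m₄) + f(m₅) + f(m₆) + f(m₇) + f(m₈)] = 0.375·(-59.8125) = -22.4296875.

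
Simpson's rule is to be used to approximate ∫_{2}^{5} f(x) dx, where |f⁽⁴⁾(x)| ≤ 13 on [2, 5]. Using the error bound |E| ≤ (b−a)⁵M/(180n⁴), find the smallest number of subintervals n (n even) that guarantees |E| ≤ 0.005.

Need 3159/(180n⁴) ≤ 0.005.
n⁴ ≥ 3159/(180·0.005) = 3510 ⇒ n ≥ 7.6971, so the smallest even n is 8. (n must be even for Simpson's rule.)

8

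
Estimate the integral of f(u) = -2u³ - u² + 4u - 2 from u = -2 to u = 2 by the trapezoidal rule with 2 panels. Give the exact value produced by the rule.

-16

h = (2 − (-2))/2 = 2.
Nodes u₀,…,u₂ = -2, 0, 2.
f(u) = -2u³ - u² + 4u - 2: f₀=2, f₁=-2, f₂=-14.
(h/2)·[f₀ + 2f₁ + f₂] = 1·(-16) = -16.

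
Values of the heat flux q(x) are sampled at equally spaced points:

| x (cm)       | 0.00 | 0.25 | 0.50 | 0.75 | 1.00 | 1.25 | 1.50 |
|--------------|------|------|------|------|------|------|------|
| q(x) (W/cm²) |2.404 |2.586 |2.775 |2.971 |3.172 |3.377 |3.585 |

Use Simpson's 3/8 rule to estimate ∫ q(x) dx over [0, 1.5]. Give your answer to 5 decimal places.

4.46822

h = 0.25, n = 6.
(3h/8)·[y₀ + 3y₁ + 3y₂ + 2y₃ + 3y₄ + 3y₅ + y₆] = 0.09375·(47.661) = 4.46822.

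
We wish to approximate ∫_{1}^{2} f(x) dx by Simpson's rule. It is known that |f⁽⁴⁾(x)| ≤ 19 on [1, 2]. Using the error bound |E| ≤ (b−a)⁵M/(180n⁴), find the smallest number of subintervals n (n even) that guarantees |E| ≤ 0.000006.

Need 19/(180n⁴) ≤ 0.000006.
n⁴ ≥ 19/(180·0.000006) = 17592.6 ⇒ n ≥ 11.5168, so the smallest even n is 12. (n must be even for Simpson's rule.)

12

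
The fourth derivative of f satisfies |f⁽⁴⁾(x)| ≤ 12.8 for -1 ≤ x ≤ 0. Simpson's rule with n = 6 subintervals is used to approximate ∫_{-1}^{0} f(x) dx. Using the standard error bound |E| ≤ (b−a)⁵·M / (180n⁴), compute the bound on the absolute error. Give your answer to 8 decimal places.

|E| ≤ (1)⁵·12.8 / (180·6⁴) = 12.8/233280 = 0.00005487.

0.00005487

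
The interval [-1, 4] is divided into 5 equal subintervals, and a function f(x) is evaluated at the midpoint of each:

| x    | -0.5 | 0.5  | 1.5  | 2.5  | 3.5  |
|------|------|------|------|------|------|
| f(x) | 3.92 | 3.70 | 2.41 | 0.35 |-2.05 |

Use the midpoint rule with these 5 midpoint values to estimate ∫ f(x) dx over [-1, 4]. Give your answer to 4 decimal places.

8.3300

h = 1, n = 5.
h·[y(m₁) + y(m₂) + y(m₃) + y(m₄) + y(m₅)] = 1·(8.33) = 8.3300.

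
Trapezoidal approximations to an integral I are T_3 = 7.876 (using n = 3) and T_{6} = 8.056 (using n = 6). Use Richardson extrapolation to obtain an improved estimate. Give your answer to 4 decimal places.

8.1160

R = (4·T_{6} − T_3) / 3 = (4·8.056 − 7.876)/3 = (24.348)/3 = 8.1160.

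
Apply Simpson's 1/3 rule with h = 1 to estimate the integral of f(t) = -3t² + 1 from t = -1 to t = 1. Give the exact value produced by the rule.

0

h = (1 − (-1))/2 = 1.
Nodes t₀,…,t₂ = -1, 0, 1.
f(t) = -3t² + 1: f₀=-2, f₁=1, f₂=-2.
(h/3)·[f₀ + 4f₁ + f₂] = 0.333333·(0) = 0.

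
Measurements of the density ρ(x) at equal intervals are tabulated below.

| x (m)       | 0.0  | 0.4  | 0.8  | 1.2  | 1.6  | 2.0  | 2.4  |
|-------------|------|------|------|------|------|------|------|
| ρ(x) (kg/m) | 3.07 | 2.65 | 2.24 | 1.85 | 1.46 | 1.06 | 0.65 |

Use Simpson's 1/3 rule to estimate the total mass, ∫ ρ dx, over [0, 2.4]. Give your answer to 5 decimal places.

4.44800

h = 0.4, n = 6.
(h/3)·[y₀ + 4y₁ + 2y₂ + 4y₃ + 2y₄ + 4y₅ + y₆] = 0.133333·(33.36) = 4.44800.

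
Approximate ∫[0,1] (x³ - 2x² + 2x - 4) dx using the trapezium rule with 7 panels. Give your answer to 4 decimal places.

h = (1 − 0)/7 = 0.142857.
Nodes x₀,…,x₇ = 0, 0.142857, 0.285714, 0.428571, 0.571429, 0.714286, 0.857143, 1.
f(x) = x³ - 2x² + 2x - 4: f₀=-4, f₁=-3.752187, f₂=-3.568513, f₃=-3.431487, f₄=-3.323615, f₅=-3.227405, f₆=-3.125364, f₇=-3.
(h/2)·[f₀ + 2f₁ + 2f₂ + 2f₃ + 2f₄ + 2f₅ + 2f₆ + f₇] = 0.071429·(-47.857143) = -3.4184.

-3.4184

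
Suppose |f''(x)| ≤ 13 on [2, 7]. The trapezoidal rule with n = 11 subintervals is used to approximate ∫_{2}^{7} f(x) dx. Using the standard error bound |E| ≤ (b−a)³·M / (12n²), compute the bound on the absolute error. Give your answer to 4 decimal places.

1.1191

|E| ≤ (5)³·13 / (12·11²) = 1625/1452 = 1.1191.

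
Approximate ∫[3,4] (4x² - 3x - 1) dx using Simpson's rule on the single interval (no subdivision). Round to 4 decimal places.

S = (b−a)/6 · [f(3) + 4f(3.5) + f(4)] = 0.166667·[26 + 4·37.5 + 51] = 37.8333.

37.8333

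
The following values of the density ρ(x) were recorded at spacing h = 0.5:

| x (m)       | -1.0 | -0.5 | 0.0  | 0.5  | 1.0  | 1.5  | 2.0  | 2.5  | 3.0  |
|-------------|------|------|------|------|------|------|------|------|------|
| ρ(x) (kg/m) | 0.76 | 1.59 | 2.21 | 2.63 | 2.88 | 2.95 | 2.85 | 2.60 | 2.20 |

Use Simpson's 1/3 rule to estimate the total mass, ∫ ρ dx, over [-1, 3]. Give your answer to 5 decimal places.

h = 0.5, n = 8.
(h/3)·[y₀ + 4y₁ + 2y₂ + 4y₃ + 2y₄ + 4y₅ + 2y₆ + 4y₇ + y₈] = 0.166667·(57.92) = 9.65333.

9.65333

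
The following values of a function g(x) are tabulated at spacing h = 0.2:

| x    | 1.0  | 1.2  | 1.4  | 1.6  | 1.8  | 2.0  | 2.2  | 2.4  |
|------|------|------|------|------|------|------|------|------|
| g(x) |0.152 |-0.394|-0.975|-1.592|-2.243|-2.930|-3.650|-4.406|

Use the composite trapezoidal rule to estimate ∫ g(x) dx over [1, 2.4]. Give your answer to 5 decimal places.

-2.78220

h = 0.2, n = 7.
(h/2)·[y₀ + 2y₁ + 2y₂ + 2y₃ + 2y₄ + 2y₅ + 2y₆ + y₇] = 0.1·(-27.822) = -2.78220.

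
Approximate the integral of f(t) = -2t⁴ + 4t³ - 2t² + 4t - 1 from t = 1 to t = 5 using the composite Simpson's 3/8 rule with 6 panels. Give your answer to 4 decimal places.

h = (5 − 1)/6 = 0.666667.
Nodes t₀,…,t₆ = 1, 1.666667, 2.333333, 3, 3.666667, 4.333333, 5.
f(t) = -2t⁴ + 4t³ - 2t² + 4t - 1: f₀=3, f₁=3.197531, f₂=-11.024691, f₃=-61, f₄=-177.543210, f₅=-400.950617, f₆=-781.
(3h/8)·[f₀ + 3f₁ + 3f₂ + 2f₃ + 3f₄ + 3f₅ + f₆] = 0.25·(-2658.962963) = -664.7407.

-664.7407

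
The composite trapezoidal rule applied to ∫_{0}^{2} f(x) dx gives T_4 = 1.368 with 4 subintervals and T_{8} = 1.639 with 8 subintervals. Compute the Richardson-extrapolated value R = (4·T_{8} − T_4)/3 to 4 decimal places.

1.7293

R = (4·T_{8} − T_4) / 3 = (4·1.639 − 1.368)/3 = (5.188)/3 = 1.7293.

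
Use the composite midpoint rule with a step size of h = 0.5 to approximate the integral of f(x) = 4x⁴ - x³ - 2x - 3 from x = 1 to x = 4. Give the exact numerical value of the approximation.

h = (4 − 1)/6 = 0.5.
Midpoints m₁,…,m₆ = 1.25, 1.75, 2.25, 2.75, 3.25, 3.75.
f(m₁)=2.3125, f(m₂)=25.65625, f(m₃)=83.625, f(m₄)=199.46875, f(m₅)=402.4375, f(m₆)=727.78125.
h·[f(m₁) + f(m₂) + f(m₃) + f(m₄) + f(m₅) + f(m₆)] = 0.5·(1441.28125) = 720.640625.

720.640625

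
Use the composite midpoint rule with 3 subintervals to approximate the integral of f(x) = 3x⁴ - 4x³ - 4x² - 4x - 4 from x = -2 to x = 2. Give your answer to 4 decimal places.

h = (2 − (-2))/3 = 1.333333.
Midpoints m₁,…,m₃ = -1.333333, 0, 1.333333.
f(m₁)=13.185185, f(m₂)=-4, f(m₃)=-16.444444.
h·[f(m₁) + f(m₂) + f(m₃)] = 1.333333·(-7.259259) = -9.6790.

-9.6790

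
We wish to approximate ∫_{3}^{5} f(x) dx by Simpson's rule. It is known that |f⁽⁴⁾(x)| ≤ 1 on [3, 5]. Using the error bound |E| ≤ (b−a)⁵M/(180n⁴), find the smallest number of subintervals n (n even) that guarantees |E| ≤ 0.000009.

12

Need 32/(180n⁴) ≤ 0.000009.
n⁴ ≥ 32/(180·0.000009) = 19753.1 ⇒ n ≥ 11.8552, so the smallest even n is 12. (n must be even for Simpson's rule.)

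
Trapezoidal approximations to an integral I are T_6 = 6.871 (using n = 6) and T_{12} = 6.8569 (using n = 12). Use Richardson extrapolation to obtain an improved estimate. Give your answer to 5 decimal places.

R = (4·T_{12} − T_6) / 3 = (4·6.8569 − 6.871)/3 = (20.5566)/3 = 6.85220.

6.85220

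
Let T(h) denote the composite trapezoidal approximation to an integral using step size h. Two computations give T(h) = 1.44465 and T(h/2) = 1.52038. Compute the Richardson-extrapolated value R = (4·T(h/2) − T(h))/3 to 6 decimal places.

1.545623

R = (4·T(h/2) − T(h)) / 3 = (4·1.52038 − 1.44465)/3 = (4.63687)/3 = 1.545623.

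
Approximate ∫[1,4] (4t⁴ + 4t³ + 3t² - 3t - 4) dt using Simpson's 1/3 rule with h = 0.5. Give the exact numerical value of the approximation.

h = (4 − 1)/6 = 0.5.
Nodes t₀,…,t₆ = 1, 1.5, 2, 2.5, 3, 3.5, 4.
f(t) = 4t⁴ + 4t³ + 3t² - 3t - 4: f₀=4, f₁=32, f₂=98, f₃=226, f₄=446, f₅=794, f₆=1312.
(h/3)·[f₀ + 4f₁ + 2f₂ + 4f₃ + 2f₄ + 4f₅ + f₆] = 0.166667·(6612) = 1102.

1102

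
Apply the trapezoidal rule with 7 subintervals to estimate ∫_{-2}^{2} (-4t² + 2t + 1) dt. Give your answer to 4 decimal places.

-18.2041

h = (2 − (-2))/7 = 0.571429.
Nodes t₀,…,t₇ = -2, -1.428571, -0.857143, -0.285714, 0.285714, 0.857143, 1.428571, 2.
f(t) = -4t² + 2t + 1: f₀=-19, f₁=-10.020408, f₂=-3.653061, f₃=0.102041, f₄=1.244898, f₅=-0.224490, f₆=-4.306122, f₇=-11.
(h/2)·[f₀ + 2f₁ + 2f₂ + 2f₃ + 2f₄ + 2f₅ + 2f₆ + f₇] = 0.285714·(-63.714286) = -18.2041.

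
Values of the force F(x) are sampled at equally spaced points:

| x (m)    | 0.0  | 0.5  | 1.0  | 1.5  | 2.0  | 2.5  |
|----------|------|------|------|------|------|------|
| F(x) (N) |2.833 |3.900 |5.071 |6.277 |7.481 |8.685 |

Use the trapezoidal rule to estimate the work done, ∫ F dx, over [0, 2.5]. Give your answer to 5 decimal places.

h = 0.5, n = 5.
(h/2)·[y₀ + 2y₁ + 2y₂ + 2y₃ + 2y₄ + y₅] = 0.25·(56.976) = 14.24400.

14.24400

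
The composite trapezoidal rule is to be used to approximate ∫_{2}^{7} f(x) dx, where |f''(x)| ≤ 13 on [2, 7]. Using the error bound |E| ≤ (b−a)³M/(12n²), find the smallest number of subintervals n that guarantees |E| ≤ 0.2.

27

Need 1625/(12n²) ≤ 0.2.
n² ≥ 1625/(12·0.2) = 677.083 ⇒ n ≥ 26.0208, so the smallest n is 27.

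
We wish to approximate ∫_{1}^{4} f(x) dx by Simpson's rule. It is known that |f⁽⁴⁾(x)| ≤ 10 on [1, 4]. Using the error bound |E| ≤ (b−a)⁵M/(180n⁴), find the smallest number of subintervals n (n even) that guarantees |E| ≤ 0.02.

6

Need 2430/(180n⁴) ≤ 0.02.
n⁴ ≥ 2430/(180·0.02) = 675 ⇒ n ≥ 5.0971, so the smallest even n is 6. (n must be even for Simpson's rule.)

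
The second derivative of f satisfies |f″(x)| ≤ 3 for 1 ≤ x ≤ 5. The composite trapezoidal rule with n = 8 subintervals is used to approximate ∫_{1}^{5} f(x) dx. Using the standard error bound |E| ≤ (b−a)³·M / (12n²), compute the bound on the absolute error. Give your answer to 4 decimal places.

0.2500

|E| ≤ (4)³·3 / (12·8²) = 192/768 = 0.2500.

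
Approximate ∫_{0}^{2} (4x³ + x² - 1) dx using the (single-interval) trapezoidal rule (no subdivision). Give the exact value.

34

T = (b−a)/2 · [f(0) + f(2)] = 1·[(-1) + 35] = 34.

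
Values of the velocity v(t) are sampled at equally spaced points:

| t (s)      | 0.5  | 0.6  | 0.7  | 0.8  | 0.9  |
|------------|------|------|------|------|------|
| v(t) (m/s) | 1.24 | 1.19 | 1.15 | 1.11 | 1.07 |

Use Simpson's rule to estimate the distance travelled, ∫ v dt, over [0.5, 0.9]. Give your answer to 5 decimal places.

h = 0.1, n = 4.
(h/3)·[y₀ + 4y₁ + 2y₂ + 4y₃ + y₄] = 0.033333·(13.81) = 0.46033.

0.46033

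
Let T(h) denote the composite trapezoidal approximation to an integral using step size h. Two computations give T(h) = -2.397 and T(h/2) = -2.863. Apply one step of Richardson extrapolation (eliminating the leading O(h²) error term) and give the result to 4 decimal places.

R = (4·T(h/2) − T(h)) / 3 = (4·(-2.863) − (-2.397))/3 = (-9.055)/3 = -3.0183.

-3.0183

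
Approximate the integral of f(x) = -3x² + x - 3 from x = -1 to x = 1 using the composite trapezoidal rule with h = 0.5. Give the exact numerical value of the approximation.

-8.25

h = (1 − (-1))/4 = 0.5.
Nodes x₀,…,x₄ = -1, -0.5, 0, 0.5, 1.
f(x) = -3x² + x - 3: f₀=-7, f₁=-4.25, f₂=-3, f₃=-3.25, f₄=-5.
(h/2)·[f₀ + 2f₁ + 2f₂ + 2f₃ + f₄] = 0.25·(-33) = -8.25.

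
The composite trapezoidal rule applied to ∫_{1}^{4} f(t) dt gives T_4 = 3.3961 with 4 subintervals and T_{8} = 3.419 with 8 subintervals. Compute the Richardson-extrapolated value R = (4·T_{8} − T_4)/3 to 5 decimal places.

R = (4·T_{8} − T_4) / 3 = (4·3.419 − 3.3961)/3 = (10.2799)/3 = 3.42663.

3.42663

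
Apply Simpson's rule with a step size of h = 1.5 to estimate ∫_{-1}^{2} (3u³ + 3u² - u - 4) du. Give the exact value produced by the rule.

6.75

h = (2 − (-1))/2 = 1.5.
Nodes u₀,…,u₂ = -1, 0.5, 2.
f(u) = 3u³ + 3u² - u - 4: f₀=-3, f₁=-3.375, f₂=30.
(h/3)·[f₀ + 4f₁ + f₂] = 0.5·(13.5) = 6.75.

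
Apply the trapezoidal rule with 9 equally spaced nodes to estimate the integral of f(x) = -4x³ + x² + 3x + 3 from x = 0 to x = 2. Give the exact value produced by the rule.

h = (2 − 0)/8 = 0.25.
Nodes x₀,…,x₈ = 0, 0.25, 0.5, 0.75, 1, 1.25, 1.5, 1.75, 2.
f(x) = -4x³ + x² + 3x + 3: f₀=3, f₁=3.75, f₂=4.25, f₃=4.125, f₄=3, f₅=0.5, f₆=-3.75, f₇=-10.125, f₈=-19.
(h/2)·[f₀ + 2f₁ + 2f₂ + 2f₃ + 2f₄ + 2f₅ + 2f₆ + 2f₇ + f₈] = 0.125·(-12.5) = -1.5625.

-1.5625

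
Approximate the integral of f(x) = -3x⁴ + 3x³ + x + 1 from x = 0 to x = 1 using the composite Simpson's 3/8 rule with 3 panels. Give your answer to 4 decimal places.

1.6389

h = (1 − 0)/3 = 0.333333.
Nodes x₀,…,x₃ = 0, 0.333333, 0.666667, 1.
f(x) = -3x⁴ + 3x³ + x + 1: f₀=1, f₁=1.407407, f₂=1.962963, f₃=2.
(3h/8)·[f₀ + 3f₁ + 3f₂ + f₃] = 0.125·(13.111111) = 1.6389.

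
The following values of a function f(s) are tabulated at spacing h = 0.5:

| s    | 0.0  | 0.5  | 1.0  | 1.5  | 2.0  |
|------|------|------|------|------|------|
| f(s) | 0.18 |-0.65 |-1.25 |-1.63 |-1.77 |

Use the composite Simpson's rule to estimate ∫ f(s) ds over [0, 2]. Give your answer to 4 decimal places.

h = 0.5, n = 4.
(h/3)·[y₀ + 4y₁ + 2y₂ + 4y₃ + y₄] = 0.166667·(-13.21) = -2.2017.

-2.2017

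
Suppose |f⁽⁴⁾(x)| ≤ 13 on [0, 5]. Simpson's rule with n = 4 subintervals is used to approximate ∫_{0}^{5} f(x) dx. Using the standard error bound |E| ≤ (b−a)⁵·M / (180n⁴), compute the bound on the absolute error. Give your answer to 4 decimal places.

|E| ≤ (5)⁵·13 / (180·4⁴) = 40625/46080 = 0.8816.

0.8816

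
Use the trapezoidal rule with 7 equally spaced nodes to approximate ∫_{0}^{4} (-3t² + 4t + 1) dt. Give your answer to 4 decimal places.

-28.8889

h = (4 − 0)/6 = 0.666667.
Nodes t₀,…,t₆ = 0, 0.666667, 1.333333, 2, 2.666667, 3.333333, 4.
f(t) = -3t² + 4t + 1: f₀=1, f₁=2.333333, f₂=1, f₃=-3, f₄=-9.666667, f₅=-19, f₆=-31.
(h/2)·[f₀ + 2f₁ + 2f₂ + 2f₃ + 2f₄ + 2f₅ + f₆] = 0.333333·(-86.666667) = -28.8889.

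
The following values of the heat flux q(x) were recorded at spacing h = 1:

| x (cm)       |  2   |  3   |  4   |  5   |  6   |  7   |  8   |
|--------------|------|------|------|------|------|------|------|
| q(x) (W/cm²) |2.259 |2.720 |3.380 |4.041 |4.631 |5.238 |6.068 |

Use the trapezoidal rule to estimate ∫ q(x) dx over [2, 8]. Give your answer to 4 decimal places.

24.1735

h = 1, n = 6.
(h/2)·[y₀ + 2y₁ + 2y₂ + 2y₃ + 2y₄ + 2y₅ + y₆] = 0.5·(48.347) = 24.1735.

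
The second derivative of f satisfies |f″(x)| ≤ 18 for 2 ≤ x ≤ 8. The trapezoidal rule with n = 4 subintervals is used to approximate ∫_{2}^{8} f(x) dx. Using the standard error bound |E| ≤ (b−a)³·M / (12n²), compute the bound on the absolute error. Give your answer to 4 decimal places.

|E| ≤ (6)³·18 / (12·4²) = 3888/192 = 20.2500.

20.2500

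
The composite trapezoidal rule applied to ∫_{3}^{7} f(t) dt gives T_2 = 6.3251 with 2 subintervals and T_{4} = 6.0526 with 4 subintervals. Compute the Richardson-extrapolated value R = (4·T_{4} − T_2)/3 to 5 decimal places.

5.96177

R = (4·T_{4} − T_2) / 3 = (4·6.0526 − 6.3251)/3 = (17.8853)/3 = 5.96177.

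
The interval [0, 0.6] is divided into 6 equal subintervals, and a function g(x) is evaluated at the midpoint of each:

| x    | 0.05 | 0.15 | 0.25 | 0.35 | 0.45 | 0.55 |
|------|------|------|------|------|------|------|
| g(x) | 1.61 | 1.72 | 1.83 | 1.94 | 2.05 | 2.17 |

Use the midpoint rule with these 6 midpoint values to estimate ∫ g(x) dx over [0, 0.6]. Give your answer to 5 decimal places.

h = 0.1, n = 6.
h·[y(m₁) + y(m₂) + y(m₃) + y(m₄) + y(m₅) + y(m₆)] = 0.1·(11.32) = 1.13200.

1.13200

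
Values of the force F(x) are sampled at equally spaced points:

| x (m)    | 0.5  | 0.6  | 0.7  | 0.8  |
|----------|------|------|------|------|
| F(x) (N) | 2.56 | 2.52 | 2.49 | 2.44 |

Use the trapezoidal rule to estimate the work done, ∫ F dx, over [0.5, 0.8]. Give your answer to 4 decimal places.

0.7510

h = 0.1, n = 3.
(h/2)·[y₀ + 2y₁ + 2y₂ + y₃] = 0.05·(15.02) = 0.7510.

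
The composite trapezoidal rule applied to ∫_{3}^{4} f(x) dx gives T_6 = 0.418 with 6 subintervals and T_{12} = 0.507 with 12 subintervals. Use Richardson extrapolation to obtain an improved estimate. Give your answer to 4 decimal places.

0.5367

R = (4·T_{12} − T_6) / 3 = (4·0.507 − 0.418)/3 = (1.610)/3 = 0.5367.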